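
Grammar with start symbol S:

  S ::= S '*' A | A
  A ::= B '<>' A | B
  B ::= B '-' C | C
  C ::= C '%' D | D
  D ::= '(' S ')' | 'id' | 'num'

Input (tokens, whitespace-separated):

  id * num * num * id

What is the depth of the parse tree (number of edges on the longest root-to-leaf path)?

[S [S [S [S [A [B [C [D id]]]]] * [A [B [C [D num]]]]] * [A [B [C [D num]]]]] * [A [B [C [D id]]]]]

8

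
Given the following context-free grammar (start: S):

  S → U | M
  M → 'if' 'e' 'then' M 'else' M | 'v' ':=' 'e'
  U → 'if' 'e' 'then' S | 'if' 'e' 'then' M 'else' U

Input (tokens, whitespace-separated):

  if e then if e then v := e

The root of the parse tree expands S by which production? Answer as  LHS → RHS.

S → U

[S [U if e then [S [U if e then [S [M v := e]]]]]]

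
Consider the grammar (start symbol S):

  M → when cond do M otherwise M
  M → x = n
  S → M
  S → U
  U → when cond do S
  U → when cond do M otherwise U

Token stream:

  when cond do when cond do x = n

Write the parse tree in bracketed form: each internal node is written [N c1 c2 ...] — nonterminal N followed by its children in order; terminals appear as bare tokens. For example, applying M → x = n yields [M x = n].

[S [U when cond do [S [U when cond do [S [M x = n]]]]]]

S
U
when cond do S
when cond do U
when cond do when cond do S
when cond do when cond do M
when cond do when cond do x = n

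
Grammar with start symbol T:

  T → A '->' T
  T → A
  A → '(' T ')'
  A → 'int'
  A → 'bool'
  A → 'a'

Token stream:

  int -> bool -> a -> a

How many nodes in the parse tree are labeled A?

4

[T [A int] -> [T [A bool] -> [T [A a] -> [T [A a]]]]]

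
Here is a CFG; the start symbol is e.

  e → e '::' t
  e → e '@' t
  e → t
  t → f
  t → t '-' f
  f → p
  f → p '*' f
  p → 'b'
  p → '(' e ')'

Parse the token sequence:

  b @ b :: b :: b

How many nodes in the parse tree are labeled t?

[e [e [e [e [t [f [p b]]]] @ [t [f [p b]]]] :: [t [f [p b]]]] :: [t [f [p b]]]]

4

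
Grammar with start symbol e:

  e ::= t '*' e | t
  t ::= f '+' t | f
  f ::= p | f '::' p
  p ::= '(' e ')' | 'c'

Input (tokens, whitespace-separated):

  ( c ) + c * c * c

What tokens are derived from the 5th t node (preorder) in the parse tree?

c

[e [t [f [p ( [e [t [f [p c]]]] )]] + [t [f [p c]]]] * [e [t [f [p c]]] * [e [t [f [p c]]]]]]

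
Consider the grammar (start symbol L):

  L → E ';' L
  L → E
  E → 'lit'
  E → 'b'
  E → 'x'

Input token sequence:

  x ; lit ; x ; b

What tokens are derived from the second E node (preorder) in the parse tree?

lit

[L [E x] ; [L [E lit] ; [L [E x] ; [L [E b]]]]]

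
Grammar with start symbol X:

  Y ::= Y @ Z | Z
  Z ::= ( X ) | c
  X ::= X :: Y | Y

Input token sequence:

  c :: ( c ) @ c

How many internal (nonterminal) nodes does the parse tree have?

11

[X [X [Y [Z c]]] :: [Y [Y [Z ( [X [Y [Z c]]] )]] @ [Z c]]]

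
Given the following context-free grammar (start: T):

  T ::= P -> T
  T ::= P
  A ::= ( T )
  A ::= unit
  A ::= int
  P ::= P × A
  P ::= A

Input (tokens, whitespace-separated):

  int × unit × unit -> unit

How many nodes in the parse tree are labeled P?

[T [P [P [P [A int]] × [A unit]] × [A unit]] -> [T [P [A unit]]]]

4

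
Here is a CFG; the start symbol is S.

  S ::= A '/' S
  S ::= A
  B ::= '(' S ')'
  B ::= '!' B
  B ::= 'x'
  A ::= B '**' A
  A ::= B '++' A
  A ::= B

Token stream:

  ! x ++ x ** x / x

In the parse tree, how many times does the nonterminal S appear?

[S [A [B ! [B x]] ++ [A [B x] ** [A [B x]]]] / [S [A [B x]]]]

2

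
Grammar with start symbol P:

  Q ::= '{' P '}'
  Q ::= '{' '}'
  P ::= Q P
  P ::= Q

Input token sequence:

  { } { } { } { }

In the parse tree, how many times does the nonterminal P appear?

4

[P [Q { }] [P [Q { }] [P [Q { }] [P [Q { }]]]]]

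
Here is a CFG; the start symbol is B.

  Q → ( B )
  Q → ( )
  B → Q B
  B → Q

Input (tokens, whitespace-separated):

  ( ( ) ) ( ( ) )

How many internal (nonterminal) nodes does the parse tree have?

8

[B [Q ( [B [Q ( )]] )] [B [Q ( [B [Q ( )]] )]]]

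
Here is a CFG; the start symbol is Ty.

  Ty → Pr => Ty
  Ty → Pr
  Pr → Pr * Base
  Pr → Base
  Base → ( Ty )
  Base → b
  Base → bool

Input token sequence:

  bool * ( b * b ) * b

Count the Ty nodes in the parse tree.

2

[Ty [Pr [Pr [Pr [Base bool]] * [Base ( [Ty [Pr [Pr [Base b]] * [Base b]]] )]] * [Base b]]]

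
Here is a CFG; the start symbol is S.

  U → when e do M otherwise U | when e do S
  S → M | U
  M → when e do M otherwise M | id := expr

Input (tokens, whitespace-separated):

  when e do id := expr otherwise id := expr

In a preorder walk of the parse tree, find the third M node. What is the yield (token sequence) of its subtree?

[S [M when e do [M id := expr] otherwise [M id := expr]]]

id := expr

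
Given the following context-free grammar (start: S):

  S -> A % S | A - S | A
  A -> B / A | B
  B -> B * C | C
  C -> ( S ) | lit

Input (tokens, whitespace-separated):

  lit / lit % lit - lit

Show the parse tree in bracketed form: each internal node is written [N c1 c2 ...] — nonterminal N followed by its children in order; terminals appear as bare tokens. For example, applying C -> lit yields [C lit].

[S [A [B [C lit]] / [A [B [C lit]]]] % [S [A [B [C lit]]] - [S [A [B [C lit]]]]]]

S
A % S
B / A % S
C / A % S
lit / A % S
lit / B % S
lit / C % S
lit / lit % S
lit / lit % A - S
lit / lit % B - S
lit / lit % C - S
lit / lit % lit - S
lit / lit % lit - A
lit / lit % lit - B
lit / lit % lit - C
lit / lit % lit - lit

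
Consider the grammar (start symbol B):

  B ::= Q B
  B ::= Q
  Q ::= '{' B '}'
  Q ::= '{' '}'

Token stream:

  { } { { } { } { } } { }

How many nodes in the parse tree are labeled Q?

[B [Q { }] [B [Q { [B [Q { }] [B [Q { }] [B [Q { }]]]] }] [B [Q { }]]]]

6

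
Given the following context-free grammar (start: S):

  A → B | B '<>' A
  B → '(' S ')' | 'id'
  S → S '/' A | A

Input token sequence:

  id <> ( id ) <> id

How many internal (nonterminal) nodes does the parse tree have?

[S [A [B id] <> [A [B ( [S [A [B id]]] )] <> [A [B id]]]]]

10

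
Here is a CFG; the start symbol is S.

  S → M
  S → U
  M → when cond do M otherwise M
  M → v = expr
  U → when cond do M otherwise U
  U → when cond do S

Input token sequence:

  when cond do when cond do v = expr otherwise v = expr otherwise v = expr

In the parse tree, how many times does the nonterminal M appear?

5

[S [M when cond do [M when cond do [M v = expr] otherwise [M v = expr]] otherwise [M v = expr]]]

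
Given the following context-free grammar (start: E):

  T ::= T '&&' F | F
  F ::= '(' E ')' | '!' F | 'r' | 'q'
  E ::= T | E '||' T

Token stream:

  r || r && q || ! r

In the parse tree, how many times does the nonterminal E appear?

[E [E [E [T [F r]]] || [T [T [F r]] && [F q]]] || [T [F ! [F r]]]]

3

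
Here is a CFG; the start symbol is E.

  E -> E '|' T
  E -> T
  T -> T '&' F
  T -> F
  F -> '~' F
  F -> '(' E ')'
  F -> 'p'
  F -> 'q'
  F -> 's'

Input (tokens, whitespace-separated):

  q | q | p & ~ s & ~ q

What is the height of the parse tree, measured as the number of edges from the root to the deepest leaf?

5

[E [E [E [T [F q]]] | [T [F q]]] | [T [T [T [F p]] & [F ~ [F s]]] & [F ~ [F q]]]]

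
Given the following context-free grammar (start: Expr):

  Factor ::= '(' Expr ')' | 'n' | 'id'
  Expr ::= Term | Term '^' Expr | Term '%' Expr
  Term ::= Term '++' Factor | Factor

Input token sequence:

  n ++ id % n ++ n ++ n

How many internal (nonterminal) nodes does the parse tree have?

[Expr [Term [Term [Factor n]] ++ [Factor id]] % [Expr [Term [Term [Term [Factor n]] ++ [Factor n]] ++ [Factor n]]]]

12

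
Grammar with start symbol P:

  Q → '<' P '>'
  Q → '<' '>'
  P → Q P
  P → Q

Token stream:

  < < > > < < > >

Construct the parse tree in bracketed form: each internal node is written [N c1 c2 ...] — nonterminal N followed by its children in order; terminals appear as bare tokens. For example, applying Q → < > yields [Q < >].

P
Q P
< P > P
< Q > P
< < > > P
< < > > Q
< < > > < P >
< < > > < Q >
< < > > < < > >

[P [Q < [P [Q < >]] >] [P [Q < [P [Q < >]] >]]]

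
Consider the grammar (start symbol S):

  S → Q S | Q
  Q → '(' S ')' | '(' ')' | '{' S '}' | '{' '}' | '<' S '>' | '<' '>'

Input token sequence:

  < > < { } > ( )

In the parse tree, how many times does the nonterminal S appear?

4

[S [Q < >] [S [Q < [S [Q { }]] >] [S [Q ( )]]]]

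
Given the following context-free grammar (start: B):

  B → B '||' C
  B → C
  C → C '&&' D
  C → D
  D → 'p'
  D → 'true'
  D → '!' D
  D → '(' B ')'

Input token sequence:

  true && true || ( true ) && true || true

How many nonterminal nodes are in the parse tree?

16

[B [B [B [C [C [D true]] && [D true]]] || [C [C [D ( [B [C [D true]]] )]] && [D true]]] || [C [D true]]]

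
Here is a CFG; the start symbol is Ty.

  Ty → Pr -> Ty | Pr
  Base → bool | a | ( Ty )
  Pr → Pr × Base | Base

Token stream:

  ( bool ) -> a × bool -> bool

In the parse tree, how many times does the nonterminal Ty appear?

4

[Ty [Pr [Base ( [Ty [Pr [Base bool]]] )]] -> [Ty [Pr [Pr [Base a]] × [Base bool]] -> [Ty [Pr [Base bool]]]]]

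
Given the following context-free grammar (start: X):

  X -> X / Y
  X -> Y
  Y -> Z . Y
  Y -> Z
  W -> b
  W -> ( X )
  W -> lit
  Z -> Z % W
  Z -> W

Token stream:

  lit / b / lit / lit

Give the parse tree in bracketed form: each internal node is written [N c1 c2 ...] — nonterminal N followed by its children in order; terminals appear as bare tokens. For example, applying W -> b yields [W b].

[X [X [X [X [Y [Z [W lit]]]] / [Y [Z [W b]]]] / [Y [Z [W lit]]]] / [Y [Z [W lit]]]]

X
X / Y
X / Y / Y
X / Y / Y / Y
Y / Y / Y / Y
Z / Y / Y / Y
W / Y / Y / Y
lit / Y / Y / Y
lit / Z / Y / Y
lit / W / Y / Y
lit / b / Y / Y
lit / b / Z / Y
lit / b / W / Y
lit / b / lit / Y
lit / b / lit / Z
lit / b / lit / W
lit / b / lit / lit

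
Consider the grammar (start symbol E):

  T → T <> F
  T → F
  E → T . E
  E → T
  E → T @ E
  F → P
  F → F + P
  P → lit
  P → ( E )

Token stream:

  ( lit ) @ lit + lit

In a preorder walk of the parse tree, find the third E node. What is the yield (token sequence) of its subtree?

lit + lit

[E [T [F [P ( [E [T [F [P lit]]]] )]]] @ [E [T [F [F [P lit]] + [P lit]]]]]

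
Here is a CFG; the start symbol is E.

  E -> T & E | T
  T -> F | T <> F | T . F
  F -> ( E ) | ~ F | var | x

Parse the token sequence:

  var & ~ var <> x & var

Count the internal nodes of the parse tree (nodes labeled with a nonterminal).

12

[E [T [F var]] & [E [T [T [F ~ [F var]]] <> [F x]] & [E [T [F var]]]]]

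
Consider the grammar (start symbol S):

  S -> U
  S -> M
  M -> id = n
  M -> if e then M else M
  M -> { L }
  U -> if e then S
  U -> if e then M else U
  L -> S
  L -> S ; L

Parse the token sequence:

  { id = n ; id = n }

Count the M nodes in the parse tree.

3

[S [M { [L [S [M id = n]] ; [L [S [M id = n]]]] }]]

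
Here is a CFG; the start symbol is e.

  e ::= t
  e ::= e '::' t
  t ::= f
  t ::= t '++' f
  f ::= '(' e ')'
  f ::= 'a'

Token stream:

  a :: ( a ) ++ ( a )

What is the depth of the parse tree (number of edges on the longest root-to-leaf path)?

[e [e [t [f a]]] :: [t [t [f ( [e [t [f a]]] )]] ++ [f ( [e [t [f a]]] )]]]

7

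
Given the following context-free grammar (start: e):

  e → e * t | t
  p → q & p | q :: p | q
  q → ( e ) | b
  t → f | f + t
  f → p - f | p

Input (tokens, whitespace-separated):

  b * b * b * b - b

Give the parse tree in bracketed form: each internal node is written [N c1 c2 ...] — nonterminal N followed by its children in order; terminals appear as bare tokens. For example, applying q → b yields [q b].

[e [e [e [e [t [f [p [q b]]]]] * [t [f [p [q b]]]]] * [t [f [p [q b]]]]] * [t [f [p [q b]] - [f [p [q b]]]]]]

e
e * t
e * t * t
e * t * t * t
t * t * t * t
f * t * t * t
p * t * t * t
q * t * t * t
b * t * t * t
b * f * t * t
b * p * t * t
b * q * t * t
b * b * t * t
b * b * f * t
b * b * p * t
b * b * q * t
b * b * b * t
b * b * b * f
b * b * b * p - f
b * b * b * q - f
b * b * b * b - f
b * b * b * b - p
b * b * b * b - q
b * b * b * b - b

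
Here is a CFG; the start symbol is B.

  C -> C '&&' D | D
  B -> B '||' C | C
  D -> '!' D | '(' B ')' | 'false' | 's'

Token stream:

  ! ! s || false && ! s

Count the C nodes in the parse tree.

3

[B [B [C [D ! [D ! [D s]]]]] || [C [C [D false]] && [D ! [D s]]]]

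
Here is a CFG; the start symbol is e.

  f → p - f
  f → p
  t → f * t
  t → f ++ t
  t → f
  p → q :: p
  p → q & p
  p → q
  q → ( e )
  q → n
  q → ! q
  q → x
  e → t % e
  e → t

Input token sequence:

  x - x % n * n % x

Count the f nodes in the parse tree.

5

[e [t [f [p [q x]] - [f [p [q x]]]]] % [e [t [f [p [q n]]] * [t [f [p [q n]]]]] % [e [t [f [p [q x]]]]]]]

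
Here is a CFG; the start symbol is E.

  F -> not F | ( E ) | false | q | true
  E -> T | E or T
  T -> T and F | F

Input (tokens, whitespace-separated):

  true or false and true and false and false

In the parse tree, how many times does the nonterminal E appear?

2

[E [E [T [F true]]] or [T [T [T [T [F false]] and [F true]] and [F false]] and [F false]]]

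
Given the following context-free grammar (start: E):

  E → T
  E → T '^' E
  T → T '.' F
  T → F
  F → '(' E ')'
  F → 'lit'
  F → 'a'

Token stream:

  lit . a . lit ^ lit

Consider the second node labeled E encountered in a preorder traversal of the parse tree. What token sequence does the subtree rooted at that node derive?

[E [T [T [T [F lit]] . [F a]] . [F lit]] ^ [E [T [F lit]]]]

lit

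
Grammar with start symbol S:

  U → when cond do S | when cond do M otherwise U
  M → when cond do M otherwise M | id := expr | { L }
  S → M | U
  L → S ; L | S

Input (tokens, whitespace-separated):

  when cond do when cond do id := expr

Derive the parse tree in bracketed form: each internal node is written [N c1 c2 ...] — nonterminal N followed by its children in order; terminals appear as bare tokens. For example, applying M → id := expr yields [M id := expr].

[S [U when cond do [S [U when cond do [S [M id := expr]]]]]]

S
U
when cond do S
when cond do U
when cond do when cond do S
when cond do when cond do M
when cond do when cond do id := expr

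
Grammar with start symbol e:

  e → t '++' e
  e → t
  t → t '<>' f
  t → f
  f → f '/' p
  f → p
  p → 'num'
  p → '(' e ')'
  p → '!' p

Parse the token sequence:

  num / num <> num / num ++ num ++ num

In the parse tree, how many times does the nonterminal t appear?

4

[e [t [t [f [f [p num]] / [p num]]] <> [f [f [p num]] / [p num]]] ++ [e [t [f [p num]]] ++ [e [t [f [p num]]]]]]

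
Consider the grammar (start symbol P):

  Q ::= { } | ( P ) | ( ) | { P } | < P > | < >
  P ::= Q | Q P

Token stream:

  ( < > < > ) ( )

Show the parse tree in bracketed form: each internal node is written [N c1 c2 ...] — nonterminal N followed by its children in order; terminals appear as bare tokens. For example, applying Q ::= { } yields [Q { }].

P
Q P
( P ) P
( Q P ) P
( < > P ) P
( < > Q ) P
( < > < > ) P
( < > < > ) Q
( < > < > ) ( )

[P [Q ( [P [Q < >] [P [Q < >]]] )] [P [Q ( )]]]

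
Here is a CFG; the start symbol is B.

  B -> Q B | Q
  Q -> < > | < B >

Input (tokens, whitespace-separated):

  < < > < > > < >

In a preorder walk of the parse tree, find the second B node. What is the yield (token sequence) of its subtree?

[B [Q < [B [Q < >] [B [Q < >]]] >] [B [Q < >]]]

< > < >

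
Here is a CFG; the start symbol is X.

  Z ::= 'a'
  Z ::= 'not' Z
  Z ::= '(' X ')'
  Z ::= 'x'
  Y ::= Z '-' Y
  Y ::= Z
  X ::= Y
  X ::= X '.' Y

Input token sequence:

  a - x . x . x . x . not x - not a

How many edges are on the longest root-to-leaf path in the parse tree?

8

[X [X [X [X [X [Y [Z a] - [Y [Z x]]]] . [Y [Z x]]] . [Y [Z x]]] . [Y [Z x]]] . [Y [Z not [Z x]] - [Y [Z not [Z a]]]]]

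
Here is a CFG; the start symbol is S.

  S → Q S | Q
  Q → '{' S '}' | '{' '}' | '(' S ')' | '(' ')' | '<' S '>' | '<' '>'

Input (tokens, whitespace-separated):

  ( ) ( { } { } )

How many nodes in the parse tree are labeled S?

4

[S [Q ( )] [S [Q ( [S [Q { }] [S [Q { }]]] )]]]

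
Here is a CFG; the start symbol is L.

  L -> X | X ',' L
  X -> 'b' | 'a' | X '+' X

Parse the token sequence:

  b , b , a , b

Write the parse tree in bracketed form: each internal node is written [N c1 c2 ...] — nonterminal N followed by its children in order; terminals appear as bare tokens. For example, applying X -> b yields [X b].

[L [X b] , [L [X b] , [L [X a] , [L [X b]]]]]

L
X , L
b , L
b , X , L
b , b , L
b , b , X , L
b , b , a , L
b , b , a , X
b , b , a , b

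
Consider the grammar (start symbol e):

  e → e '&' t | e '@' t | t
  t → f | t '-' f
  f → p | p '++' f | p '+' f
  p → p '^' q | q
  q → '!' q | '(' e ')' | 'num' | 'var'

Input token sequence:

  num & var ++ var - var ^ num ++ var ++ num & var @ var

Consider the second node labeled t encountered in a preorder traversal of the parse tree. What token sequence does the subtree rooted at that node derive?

[e [e [e [e [t [f [p [q num]]]]] & [t [t [f [p [q var]] ++ [f [p [q var]]]]] - [f [p [p [q var]] ^ [q num]] ++ [f [p [q var]] ++ [f [p [q num]]]]]]] & [t [f [p [q var]]]]] @ [t [f [p [q var]]]]]

var ++ var - var ^ num ++ var ++ num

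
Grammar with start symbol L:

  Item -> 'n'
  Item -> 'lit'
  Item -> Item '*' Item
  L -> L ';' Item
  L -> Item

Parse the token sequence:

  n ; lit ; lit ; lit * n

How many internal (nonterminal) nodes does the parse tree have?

10

[L [L [L [L [Item n]] ; [Item lit]] ; [Item lit]] ; [Item [Item lit] * [Item n]]]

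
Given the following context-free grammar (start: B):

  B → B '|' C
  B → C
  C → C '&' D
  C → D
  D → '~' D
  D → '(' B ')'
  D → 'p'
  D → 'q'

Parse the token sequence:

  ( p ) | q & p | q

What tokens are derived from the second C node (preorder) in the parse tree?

p

[B [B [B [C [D ( [B [C [D p]]] )]]] | [C [C [D q]] & [D p]]] | [C [D q]]]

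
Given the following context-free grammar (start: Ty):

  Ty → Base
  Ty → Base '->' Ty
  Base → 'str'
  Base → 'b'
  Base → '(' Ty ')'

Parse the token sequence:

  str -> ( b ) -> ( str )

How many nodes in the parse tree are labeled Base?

[Ty [Base str] -> [Ty [Base ( [Ty [Base b]] )] -> [Ty [Base ( [Ty [Base str]] )]]]]

5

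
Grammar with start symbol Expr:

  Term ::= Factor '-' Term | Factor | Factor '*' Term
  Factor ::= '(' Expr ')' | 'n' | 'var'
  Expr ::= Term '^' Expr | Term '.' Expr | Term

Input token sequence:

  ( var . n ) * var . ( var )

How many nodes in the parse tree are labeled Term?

[Expr [Term [Factor ( [Expr [Term [Factor var]] . [Expr [Term [Factor n]]]] )] * [Term [Factor var]]] . [Expr [Term [Factor ( [Expr [Term [Factor var]]] )]]]]

6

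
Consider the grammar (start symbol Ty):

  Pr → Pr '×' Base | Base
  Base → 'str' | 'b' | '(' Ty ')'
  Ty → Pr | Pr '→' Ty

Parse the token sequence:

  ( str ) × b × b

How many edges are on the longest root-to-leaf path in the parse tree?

[Ty [Pr [Pr [Pr [Base ( [Ty [Pr [Base str]]] )]] × [Base b]] × [Base b]]]

8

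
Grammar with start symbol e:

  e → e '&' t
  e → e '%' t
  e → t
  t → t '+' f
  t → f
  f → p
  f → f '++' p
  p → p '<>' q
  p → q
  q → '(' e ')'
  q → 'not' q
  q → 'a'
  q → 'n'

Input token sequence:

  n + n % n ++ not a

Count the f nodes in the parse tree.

4

[e [e [t [t [f [p [q n]]]] + [f [p [q n]]]]] % [t [f [f [p [q n]]] ++ [p [q not [q a]]]]]]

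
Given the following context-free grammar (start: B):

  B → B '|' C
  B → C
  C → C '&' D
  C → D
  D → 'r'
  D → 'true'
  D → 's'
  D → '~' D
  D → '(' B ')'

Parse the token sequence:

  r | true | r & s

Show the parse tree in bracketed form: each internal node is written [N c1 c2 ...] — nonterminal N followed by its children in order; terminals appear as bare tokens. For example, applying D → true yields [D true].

B
B | C
B | C | C
C | C | C
D | C | C
r | C | C
r | D | C
r | true | C
r | true | C & D
r | true | D & D
r | true | r & D
r | true | r & s

[B [B [B [C [D r]]] | [C [D true]]] | [C [C [D r]] & [D s]]]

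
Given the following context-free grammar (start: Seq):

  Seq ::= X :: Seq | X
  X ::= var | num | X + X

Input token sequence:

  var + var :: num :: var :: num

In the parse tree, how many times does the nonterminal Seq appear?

4

[Seq [X [X var] + [X var]] :: [Seq [X num] :: [Seq [X var] :: [Seq [X num]]]]]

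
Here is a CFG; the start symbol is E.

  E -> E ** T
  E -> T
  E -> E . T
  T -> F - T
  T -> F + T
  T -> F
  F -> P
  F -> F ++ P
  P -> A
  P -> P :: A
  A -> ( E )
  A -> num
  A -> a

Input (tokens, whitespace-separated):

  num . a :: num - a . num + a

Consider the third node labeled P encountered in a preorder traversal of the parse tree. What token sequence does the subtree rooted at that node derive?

a

[E [E [E [T [F [P [A num]]]]] . [T [F [P [P [A a]] :: [A num]]] - [T [F [P [A a]]]]]] . [T [F [P [A num]]] + [T [F [P [A a]]]]]]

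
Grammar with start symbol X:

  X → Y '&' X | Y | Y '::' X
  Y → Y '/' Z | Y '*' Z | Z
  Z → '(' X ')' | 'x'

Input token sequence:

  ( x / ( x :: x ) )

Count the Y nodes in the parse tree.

5

[X [Y [Z ( [X [Y [Y [Z x]] / [Z ( [X [Y [Z x]] :: [X [Y [Z x]]]] )]]] )]]]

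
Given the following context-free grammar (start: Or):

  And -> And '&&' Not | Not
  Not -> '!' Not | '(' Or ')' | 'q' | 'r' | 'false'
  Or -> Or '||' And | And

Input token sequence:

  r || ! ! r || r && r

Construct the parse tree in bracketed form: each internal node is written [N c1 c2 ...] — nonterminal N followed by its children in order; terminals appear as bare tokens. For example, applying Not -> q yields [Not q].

[Or [Or [Or [And [Not r]]] || [And [Not ! [Not ! [Not r]]]]] || [And [And [Not r]] && [Not r]]]

Or
Or || And
Or || And || And
And || And || And
Not || And || And
r || And || And
r || Not || And
r || ! Not || And
r || ! ! Not || And
r || ! ! r || And
r || ! ! r || And && Not
r || ! ! r || Not && Not
r || ! ! r || r && Not
r || ! ! r || r && r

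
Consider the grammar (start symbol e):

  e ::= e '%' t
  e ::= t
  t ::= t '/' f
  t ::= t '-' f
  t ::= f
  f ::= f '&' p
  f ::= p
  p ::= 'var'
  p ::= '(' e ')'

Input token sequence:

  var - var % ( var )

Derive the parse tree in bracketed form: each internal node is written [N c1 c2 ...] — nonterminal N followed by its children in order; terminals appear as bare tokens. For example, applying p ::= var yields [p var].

[e [e [t [t [f [p var]]] - [f [p var]]]] % [t [f [p ( [e [t [f [p var]]]] )]]]]

e
e % t
t % t
t - f % t
f - f % t
p - f % t
var - f % t
var - p % t
var - var % t
var - var % f
var - var % p
var - var % ( e )
var - var % ( t )
var - var % ( f )
var - var % ( p )
var - var % ( var )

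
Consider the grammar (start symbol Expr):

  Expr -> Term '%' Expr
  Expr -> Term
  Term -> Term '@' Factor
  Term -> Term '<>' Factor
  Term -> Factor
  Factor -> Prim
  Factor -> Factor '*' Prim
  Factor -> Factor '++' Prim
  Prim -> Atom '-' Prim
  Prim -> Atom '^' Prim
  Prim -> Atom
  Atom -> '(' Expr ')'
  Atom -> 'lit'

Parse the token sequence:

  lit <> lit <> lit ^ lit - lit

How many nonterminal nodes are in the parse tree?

17

[Expr [Term [Term [Term [Factor [Prim [Atom lit]]]] <> [Factor [Prim [Atom lit]]]] <> [Factor [Prim [Atom lit] ^ [Prim [Atom lit] - [Prim [Atom lit]]]]]]]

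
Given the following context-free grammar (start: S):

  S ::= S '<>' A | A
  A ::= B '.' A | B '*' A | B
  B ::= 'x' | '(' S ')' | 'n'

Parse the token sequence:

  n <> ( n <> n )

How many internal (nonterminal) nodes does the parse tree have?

[S [S [A [B n]]] <> [A [B ( [S [S [A [B n]]] <> [A [B n]]] )]]]

12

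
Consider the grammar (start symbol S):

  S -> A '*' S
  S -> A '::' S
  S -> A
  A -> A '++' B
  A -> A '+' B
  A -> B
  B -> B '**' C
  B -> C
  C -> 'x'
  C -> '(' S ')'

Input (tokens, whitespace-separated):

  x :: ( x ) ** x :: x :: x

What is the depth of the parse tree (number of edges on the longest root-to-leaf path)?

10

[S [A [B [C x]]] :: [S [A [B [B [C ( [S [A [B [C x]]]] )]] ** [C x]]] :: [S [A [B [C x]]] :: [S [A [B [C x]]]]]]]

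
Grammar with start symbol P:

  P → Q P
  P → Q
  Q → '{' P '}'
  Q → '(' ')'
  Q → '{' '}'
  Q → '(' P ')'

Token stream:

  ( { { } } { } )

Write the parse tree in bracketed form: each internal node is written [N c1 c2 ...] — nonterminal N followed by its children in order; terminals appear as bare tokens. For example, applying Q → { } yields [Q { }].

P
Q
( P )
( Q P )
( { P } P )
( { Q } P )
( { { } } P )
( { { } } Q )
( { { } } { } )

[P [Q ( [P [Q { [P [Q { }]] }] [P [Q { }]]] )]]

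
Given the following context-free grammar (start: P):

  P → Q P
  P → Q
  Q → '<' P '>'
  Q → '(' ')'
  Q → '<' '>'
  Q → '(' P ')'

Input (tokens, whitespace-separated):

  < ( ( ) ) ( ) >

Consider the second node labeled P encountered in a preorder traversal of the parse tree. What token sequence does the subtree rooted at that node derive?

( ( ) ) ( )

[P [Q < [P [Q ( [P [Q ( )]] )] [P [Q ( )]]] >]]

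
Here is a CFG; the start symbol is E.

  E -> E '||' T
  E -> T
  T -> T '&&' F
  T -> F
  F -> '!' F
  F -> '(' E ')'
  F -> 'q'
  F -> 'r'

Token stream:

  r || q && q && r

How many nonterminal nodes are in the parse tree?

10

[E [E [T [F r]]] || [T [T [T [F q]] && [F q]] && [F r]]]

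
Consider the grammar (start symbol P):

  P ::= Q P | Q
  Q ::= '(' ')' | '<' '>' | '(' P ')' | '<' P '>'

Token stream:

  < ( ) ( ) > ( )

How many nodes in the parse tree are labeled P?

[P [Q < [P [Q ( )] [P [Q ( )]]] >] [P [Q ( )]]]

4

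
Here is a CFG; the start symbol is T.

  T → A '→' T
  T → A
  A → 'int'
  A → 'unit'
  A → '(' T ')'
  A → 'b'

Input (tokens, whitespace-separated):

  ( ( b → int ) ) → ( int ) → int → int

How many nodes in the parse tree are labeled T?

[T [A ( [T [A ( [T [A b] → [T [A int]]] )]] )] → [T [A ( [T [A int]] )] → [T [A int] → [T [A int]]]]]

8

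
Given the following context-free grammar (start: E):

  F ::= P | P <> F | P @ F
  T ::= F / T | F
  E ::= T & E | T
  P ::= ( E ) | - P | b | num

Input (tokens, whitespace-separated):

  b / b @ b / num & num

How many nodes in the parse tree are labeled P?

[E [T [F [P b]] / [T [F [P b] @ [F [P b]]] / [T [F [P num]]]]] & [E [T [F [P num]]]]]

5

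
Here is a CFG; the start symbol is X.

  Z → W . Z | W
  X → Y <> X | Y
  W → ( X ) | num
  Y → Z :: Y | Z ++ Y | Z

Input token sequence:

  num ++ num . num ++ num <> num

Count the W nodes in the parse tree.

5

[X [Y [Z [W num]] ++ [Y [Z [W num] . [Z [W num]]] ++ [Y [Z [W num]]]]] <> [X [Y [Z [W num]]]]]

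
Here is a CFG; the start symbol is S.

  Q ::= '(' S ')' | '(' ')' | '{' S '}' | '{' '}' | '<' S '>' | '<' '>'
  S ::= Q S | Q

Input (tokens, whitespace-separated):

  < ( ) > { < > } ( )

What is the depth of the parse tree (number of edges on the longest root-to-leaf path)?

5

[S [Q < [S [Q ( )]] >] [S [Q { [S [Q < >]] }] [S [Q ( )]]]]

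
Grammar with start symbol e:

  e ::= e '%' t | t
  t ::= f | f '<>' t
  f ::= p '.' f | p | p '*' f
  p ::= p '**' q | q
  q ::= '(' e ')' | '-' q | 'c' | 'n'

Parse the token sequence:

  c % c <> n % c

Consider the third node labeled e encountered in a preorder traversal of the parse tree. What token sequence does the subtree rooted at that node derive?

c

[e [e [e [t [f [p [q c]]]]] % [t [f [p [q c]]] <> [t [f [p [q n]]]]]] % [t [f [p [q c]]]]]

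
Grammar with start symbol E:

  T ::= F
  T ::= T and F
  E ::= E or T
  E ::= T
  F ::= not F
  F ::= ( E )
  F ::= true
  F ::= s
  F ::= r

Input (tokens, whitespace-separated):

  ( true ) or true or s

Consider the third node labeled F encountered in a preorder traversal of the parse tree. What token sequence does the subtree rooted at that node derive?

true

[E [E [E [T [F ( [E [T [F true]]] )]]] or [T [F true]]] or [T [F s]]]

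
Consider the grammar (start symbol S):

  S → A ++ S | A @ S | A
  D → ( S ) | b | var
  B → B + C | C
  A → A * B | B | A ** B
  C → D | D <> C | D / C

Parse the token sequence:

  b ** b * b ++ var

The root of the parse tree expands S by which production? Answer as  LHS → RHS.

S → A ++ S

[S [A [A [A [B [C [D b]]]] ** [B [C [D b]]]] * [B [C [D b]]]] ++ [S [A [B [C [D var]]]]]]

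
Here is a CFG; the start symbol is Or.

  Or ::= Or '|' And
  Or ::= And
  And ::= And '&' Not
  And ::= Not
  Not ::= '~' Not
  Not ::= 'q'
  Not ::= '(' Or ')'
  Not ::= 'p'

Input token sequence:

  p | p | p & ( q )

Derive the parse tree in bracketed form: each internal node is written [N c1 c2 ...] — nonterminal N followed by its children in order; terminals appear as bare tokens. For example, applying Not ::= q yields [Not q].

Or
Or | And
Or | And | And
And | And | And
Not | And | And
p | And | And
p | Not | And
p | p | And
p | p | And & Not
p | p | Not & Not
p | p | p & Not
p | p | p & ( Or )
p | p | p & ( And )
p | p | p & ( Not )
p | p | p & ( q )

[Or [Or [Or [And [Not p]]] | [And [Not p]]] | [And [And [Not p]] & [Not ( [Or [And [Not q]]] )]]]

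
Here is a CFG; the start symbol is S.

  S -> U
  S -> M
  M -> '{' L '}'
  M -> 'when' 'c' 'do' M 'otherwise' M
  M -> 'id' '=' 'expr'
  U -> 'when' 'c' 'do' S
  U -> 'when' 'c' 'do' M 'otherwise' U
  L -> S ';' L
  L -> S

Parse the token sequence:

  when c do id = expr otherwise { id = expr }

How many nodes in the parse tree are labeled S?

[S [M when c do [M id = expr] otherwise [M { [L [S [M id = expr]]] }]]]

2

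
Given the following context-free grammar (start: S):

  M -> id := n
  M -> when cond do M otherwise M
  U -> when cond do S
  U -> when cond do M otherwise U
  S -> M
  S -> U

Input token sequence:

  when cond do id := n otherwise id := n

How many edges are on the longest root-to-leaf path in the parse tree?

[S [M when cond do [M id := n] otherwise [M id := n]]]

3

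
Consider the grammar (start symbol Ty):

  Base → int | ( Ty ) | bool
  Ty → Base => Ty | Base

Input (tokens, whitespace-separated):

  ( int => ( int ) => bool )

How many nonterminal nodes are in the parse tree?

10

[Ty [Base ( [Ty [Base int] => [Ty [Base ( [Ty [Base int]] )] => [Ty [Base bool]]]] )]]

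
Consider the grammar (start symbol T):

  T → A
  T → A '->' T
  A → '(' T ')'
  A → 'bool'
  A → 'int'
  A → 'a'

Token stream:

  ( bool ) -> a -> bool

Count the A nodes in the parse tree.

4

[T [A ( [T [A bool]] )] -> [T [A a] -> [T [A bool]]]]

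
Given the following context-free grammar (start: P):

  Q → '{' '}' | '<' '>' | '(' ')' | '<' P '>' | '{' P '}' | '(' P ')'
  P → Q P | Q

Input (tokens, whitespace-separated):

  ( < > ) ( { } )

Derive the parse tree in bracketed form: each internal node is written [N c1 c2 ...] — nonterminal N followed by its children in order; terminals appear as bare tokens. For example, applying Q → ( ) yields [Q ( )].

P
Q P
( P ) P
( Q ) P
( < > ) P
( < > ) Q
( < > ) ( P )
( < > ) ( Q )
( < > ) ( { } )

[P [Q ( [P [Q < >]] )] [P [Q ( [P [Q { }]] )]]]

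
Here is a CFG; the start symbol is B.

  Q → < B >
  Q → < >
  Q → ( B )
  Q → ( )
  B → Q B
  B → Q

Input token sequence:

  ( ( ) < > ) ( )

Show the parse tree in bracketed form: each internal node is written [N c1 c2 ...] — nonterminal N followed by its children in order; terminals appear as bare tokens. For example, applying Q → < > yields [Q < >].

[B [Q ( [B [Q ( )] [B [Q < >]]] )] [B [Q ( )]]]

B
Q B
( B ) B
( Q B ) B
( ( ) B ) B
( ( ) Q ) B
( ( ) < > ) B
( ( ) < > ) Q
( ( ) < > ) ( )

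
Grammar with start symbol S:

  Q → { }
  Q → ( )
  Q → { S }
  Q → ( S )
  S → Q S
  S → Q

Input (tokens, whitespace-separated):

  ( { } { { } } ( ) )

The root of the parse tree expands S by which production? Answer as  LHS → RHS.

S → Q

[S [Q ( [S [Q { }] [S [Q { [S [Q { }]] }] [S [Q ( )]]]] )]]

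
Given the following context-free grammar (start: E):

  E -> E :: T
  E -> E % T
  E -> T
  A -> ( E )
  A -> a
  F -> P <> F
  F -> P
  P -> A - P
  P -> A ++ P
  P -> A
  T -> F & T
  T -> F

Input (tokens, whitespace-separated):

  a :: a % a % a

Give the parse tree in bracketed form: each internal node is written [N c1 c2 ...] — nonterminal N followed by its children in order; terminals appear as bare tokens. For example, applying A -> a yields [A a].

[E [E [E [E [T [F [P [A a]]]]] :: [T [F [P [A a]]]]] % [T [F [P [A a]]]]] % [T [F [P [A a]]]]]

E
E % T
E % T % T
E :: T % T % T
T :: T % T % T
F :: T % T % T
P :: T % T % T
A :: T % T % T
a :: T % T % T
a :: F % T % T
a :: P % T % T
a :: A % T % T
a :: a % T % T
a :: a % F % T
a :: a % P % T
a :: a % A % T
a :: a % a % T
a :: a % a % F
a :: a % a % P
a :: a % a % A
a :: a % a % a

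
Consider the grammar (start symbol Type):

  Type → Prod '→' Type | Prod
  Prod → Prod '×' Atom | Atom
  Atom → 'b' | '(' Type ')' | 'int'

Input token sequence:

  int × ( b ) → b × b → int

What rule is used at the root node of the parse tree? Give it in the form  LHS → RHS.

Type → Prod '→' Type

[Type [Prod [Prod [Atom int]] × [Atom ( [Type [Prod [Atom b]]] )]] → [Type [Prod [Prod [Atom b]] × [Atom b]] → [Type [Prod [Atom int]]]]]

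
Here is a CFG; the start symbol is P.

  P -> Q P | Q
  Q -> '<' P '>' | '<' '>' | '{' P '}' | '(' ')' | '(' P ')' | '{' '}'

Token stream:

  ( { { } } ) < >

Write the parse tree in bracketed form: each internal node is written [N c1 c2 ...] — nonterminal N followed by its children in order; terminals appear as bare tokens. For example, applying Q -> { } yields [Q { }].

[P [Q ( [P [Q { [P [Q { }]] }]] )] [P [Q < >]]]

P
Q P
( P ) P
( Q ) P
( { P } ) P
( { Q } ) P
( { { } } ) P
( { { } } ) Q
( { { } } ) < >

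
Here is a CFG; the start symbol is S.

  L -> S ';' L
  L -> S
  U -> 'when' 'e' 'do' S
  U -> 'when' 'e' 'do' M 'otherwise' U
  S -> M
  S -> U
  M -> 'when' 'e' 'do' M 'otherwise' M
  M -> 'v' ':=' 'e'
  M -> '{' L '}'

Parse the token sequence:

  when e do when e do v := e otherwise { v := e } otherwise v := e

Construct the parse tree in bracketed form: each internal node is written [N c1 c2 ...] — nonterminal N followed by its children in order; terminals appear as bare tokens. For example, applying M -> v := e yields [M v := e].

[S [M when e do [M when e do [M v := e] otherwise [M { [L [S [M v := e]]] }]] otherwise [M v := e]]]

S
M
when e do M otherwise M
when e do when e do M otherwise M otherwise M
when e do when e do v := e otherwise M otherwise M
when e do when e do v := e otherwise { L } otherwise M
when e do when e do v := e otherwise { S } otherwise M
when e do when e do v := e otherwise { M } otherwise M
when e do when e do v := e otherwise { v := e } otherwise M
when e do when e do v := e otherwise { v := e } otherwise v := e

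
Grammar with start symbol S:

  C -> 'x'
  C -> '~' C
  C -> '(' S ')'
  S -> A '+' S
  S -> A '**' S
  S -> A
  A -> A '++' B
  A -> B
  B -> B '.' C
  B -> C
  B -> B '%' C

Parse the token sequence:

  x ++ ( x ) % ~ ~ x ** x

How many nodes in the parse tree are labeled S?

3

[S [A [A [B [C x]]] ++ [B [B [C ( [S [A [B [C x]]]] )]] % [C ~ [C ~ [C x]]]]] ** [S [A [B [C x]]]]]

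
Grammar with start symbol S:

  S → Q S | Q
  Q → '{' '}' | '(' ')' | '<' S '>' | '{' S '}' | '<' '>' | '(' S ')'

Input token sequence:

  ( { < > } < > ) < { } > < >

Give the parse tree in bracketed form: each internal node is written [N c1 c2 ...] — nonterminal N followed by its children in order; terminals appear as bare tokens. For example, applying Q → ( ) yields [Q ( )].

[S [Q ( [S [Q { [S [Q < >]] }] [S [Q < >]]] )] [S [Q < [S [Q { }]] >] [S [Q < >]]]]

S
Q S
( S ) S
( Q S ) S
( { S } S ) S
( { Q } S ) S
( { < > } S ) S
( { < > } Q ) S
( { < > } < > ) S
( { < > } < > ) Q S
( { < > } < > ) < S > S
( { < > } < > ) < Q > S
( { < > } < > ) < { } > S
( { < > } < > ) < { } > Q
( { < > } < > ) < { } > < >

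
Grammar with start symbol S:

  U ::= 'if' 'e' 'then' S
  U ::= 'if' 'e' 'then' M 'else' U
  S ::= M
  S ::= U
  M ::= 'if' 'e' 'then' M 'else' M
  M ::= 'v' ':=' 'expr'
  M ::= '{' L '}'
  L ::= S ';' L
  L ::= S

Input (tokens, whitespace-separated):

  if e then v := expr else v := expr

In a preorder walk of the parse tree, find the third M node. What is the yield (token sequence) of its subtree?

[S [M if e then [M v := expr] else [M v := expr]]]

v := expr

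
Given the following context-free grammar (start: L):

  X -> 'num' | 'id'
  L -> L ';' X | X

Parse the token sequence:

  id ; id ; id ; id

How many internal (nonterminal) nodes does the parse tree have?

8

[L [L [L [L [X id]] ; [X id]] ; [X id]] ; [X id]]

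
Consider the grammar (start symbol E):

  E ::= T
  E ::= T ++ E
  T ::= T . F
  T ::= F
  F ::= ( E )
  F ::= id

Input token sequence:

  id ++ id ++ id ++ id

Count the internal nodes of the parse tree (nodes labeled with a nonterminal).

[E [T [F id]] ++ [E [T [F id]] ++ [E [T [F id]] ++ [E [T [F id]]]]]]

12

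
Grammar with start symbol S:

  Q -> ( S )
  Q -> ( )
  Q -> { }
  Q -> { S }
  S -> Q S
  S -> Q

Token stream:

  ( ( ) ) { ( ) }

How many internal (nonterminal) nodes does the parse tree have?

8

[S [Q ( [S [Q ( )]] )] [S [Q { [S [Q ( )]] }]]]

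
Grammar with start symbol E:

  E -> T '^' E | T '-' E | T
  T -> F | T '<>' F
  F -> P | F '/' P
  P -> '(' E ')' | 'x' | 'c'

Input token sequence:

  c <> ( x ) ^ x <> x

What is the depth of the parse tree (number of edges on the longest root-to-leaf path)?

[E [T [T [F [P c]]] <> [F [P ( [E [T [F [P x]]]] )]]] ^ [E [T [T [F [P x]]] <> [F [P x]]]]]

8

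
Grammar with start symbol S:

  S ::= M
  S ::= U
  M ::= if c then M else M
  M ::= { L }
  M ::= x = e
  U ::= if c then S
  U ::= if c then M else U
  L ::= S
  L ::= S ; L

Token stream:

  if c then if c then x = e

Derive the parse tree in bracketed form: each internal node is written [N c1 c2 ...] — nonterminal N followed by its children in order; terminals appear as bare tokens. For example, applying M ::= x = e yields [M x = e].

[S [U if c then [S [U if c then [S [M x = e]]]]]]

S
U
if c then S
if c then U
if c then if c then S
if c then if c then M
if c then if c then x = e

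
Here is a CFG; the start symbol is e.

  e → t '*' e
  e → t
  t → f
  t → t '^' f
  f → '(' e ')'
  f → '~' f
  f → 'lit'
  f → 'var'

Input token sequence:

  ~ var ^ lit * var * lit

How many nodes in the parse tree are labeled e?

3

[e [t [t [f ~ [f var]]] ^ [f lit]] * [e [t [f var]] * [e [t [f lit]]]]]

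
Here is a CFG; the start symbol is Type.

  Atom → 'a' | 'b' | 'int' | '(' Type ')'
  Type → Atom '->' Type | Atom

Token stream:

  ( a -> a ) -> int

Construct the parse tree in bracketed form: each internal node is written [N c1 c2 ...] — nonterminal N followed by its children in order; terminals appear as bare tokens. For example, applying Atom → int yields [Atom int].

[Type [Atom ( [Type [Atom a] -> [Type [Atom a]]] )] -> [Type [Atom int]]]

Type
Atom -> Type
( Type ) -> Type
( Atom -> Type ) -> Type
( a -> Type ) -> Type
( a -> Atom ) -> Type
( a -> a ) -> Type
( a -> a ) -> Atom
( a -> a ) -> int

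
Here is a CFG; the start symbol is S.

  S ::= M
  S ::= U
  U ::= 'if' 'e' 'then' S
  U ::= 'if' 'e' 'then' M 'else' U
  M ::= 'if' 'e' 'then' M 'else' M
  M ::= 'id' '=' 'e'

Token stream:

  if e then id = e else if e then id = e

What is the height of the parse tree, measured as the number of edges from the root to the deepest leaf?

5

[S [U if e then [M id = e] else [U if e then [S [M id = e]]]]]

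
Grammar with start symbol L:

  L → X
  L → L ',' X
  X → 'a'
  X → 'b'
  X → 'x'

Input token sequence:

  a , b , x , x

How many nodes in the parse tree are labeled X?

[L [L [L [L [X a]] , [X b]] , [X x]] , [X x]]

4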